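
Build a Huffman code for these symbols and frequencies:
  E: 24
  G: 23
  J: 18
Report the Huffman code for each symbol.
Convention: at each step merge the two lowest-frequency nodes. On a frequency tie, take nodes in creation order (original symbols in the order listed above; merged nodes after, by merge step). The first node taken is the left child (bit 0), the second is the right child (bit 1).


Huffman tree construction:
Step 1: Merge J(18) + G(23) = 41
Step 2: Merge E(24) + (J+G)(41) = 65
Read each symbol's code off the tree from the root (left child = 0, right child = 1).

Codes:
  E: 0 (length 1)
  G: 11 (length 2)
  J: 10 (length 2)
Average code length: 106/65 = 1.6308 bits/symbol


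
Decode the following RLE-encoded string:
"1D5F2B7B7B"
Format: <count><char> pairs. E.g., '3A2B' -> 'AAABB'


Expanding each <count><char> pair:
  1D -> 'D'
  5F -> 'FFFFF'
  2B -> 'BB'
  7B -> 'BBBBBBB'
  7B -> 'BBBBBBB'

Decoded = DFFFFFBBBBBBBBBBBBBBBB


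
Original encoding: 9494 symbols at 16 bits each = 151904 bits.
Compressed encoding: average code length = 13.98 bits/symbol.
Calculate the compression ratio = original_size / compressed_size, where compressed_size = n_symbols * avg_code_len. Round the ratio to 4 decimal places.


original_size = n_symbols * orig_bits = 9494 * 16 = 151904 bits
compressed_size = n_symbols * avg_code_len = 9494 * 13.98 = 132726.12 bits
ratio = original_size / compressed_size = 151904 / 132726.12 = 1.1445

Compression ratio = 1.1445


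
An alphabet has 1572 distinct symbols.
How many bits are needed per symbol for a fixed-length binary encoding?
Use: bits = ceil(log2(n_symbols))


log2(1572) = 10.6184
Bracket: 2^10 = 1024 < 1572 <= 2^11 = 2048
So ceil(log2(1572)) = 11

bits = ceil(log2(1572)) = ceil(10.6184) = 11 bits


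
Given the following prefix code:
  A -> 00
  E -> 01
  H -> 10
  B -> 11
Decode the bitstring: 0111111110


Decoding step by step:
Bits 01 -> E
Bits 11 -> B
Bits 11 -> B
Bits 11 -> B
Bits 10 -> H


Decoded message: EBBBH


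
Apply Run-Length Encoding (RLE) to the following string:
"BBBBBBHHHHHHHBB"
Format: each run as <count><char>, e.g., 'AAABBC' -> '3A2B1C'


Scanning runs left to right:
  i=0: run of 'B' x 6 -> '6B'
  i=6: run of 'H' x 7 -> '7H'
  i=13: run of 'B' x 2 -> '2B'

RLE = 6B7H2B


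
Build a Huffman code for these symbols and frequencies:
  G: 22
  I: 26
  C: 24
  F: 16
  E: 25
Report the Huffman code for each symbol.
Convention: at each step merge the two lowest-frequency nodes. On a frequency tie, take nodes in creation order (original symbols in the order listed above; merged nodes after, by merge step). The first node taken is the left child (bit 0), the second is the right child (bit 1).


Huffman tree construction:
Step 1: Merge F(16) + G(22) = 38
Step 2: Merge C(24) + E(25) = 49
Step 3: Merge I(26) + (F+G)(38) = 64
Step 4: Merge (C+E)(49) + (I+(F+G))(64) = 113
Read each symbol's code off the tree from the root (left child = 0, right child = 1).

Codes:
  G: 111 (length 3)
  I: 10 (length 2)
  C: 00 (length 2)
  F: 110 (length 3)
  E: 01 (length 2)
Average code length: 264/113 = 2.3363 bits/symbol


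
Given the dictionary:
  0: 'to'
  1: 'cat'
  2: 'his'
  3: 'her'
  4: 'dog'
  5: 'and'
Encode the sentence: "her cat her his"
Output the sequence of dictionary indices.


Look up each word in the dictionary:
  'her' -> 3
  'cat' -> 1
  'her' -> 3
  'his' -> 2

Encoded: [3, 1, 3, 2]


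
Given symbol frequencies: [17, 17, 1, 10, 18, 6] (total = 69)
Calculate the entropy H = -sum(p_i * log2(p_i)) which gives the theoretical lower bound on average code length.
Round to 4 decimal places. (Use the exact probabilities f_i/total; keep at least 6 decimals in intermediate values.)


Per-symbol terms -p_i * log2(p_i) with p_i = f_i/69:
  p = 17/69 = 0.246377: log2(p) = -2.021062, -p*log2(p) = 0.497943
  p = 17/69 = 0.246377: log2(p) = -2.021062, -p*log2(p) = 0.497943
  p = 1/69 = 0.014493: log2(p) = -6.108524, -p*log2(p) = 0.088529
  p = 10/69 = 0.144928: log2(p) = -2.786596, -p*log2(p) = 0.403855
  p = 18/69 = 0.260870: log2(p) = -1.938599, -p*log2(p) = 0.505722
  p = 6/69 = 0.086957: log2(p) = -3.523562, -p*log2(p) = 0.306397
H = 0.497943 + 0.497943 + 0.088529 + 0.403855 + 0.505722 + 0.306397 = 2.300389

H = 2.3004 bits/symbol


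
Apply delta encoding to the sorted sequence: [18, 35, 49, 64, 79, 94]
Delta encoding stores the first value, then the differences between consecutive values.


First value: 18
Deltas:
  35 - 18 = 17
  49 - 35 = 14
  64 - 49 = 15
  79 - 64 = 15
  94 - 79 = 15


Delta encoded: [18, 17, 14, 15, 15, 15]


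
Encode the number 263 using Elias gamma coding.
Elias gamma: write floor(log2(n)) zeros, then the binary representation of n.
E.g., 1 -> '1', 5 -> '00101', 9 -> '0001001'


num_bits = floor(log2(263)) + 1 = 9
leading_zeros = num_bits - 1 = 8
binary(263) = 100000111

Elias gamma(263) = '00000000' + '100000111' = 00000000100000111 (17 bits)


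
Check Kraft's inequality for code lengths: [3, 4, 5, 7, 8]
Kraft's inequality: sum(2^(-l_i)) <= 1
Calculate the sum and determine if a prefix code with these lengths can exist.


Sum = 2^(-3) + 2^(-4) + 2^(-5) + 2^(-7) + 2^(-8)
    = 0.125 + 0.0625 + 0.03125 + 0.0078125 + 0.00390625
    = 59/256 = 0.23046875
Since 0.23046875 <= 1, Kraft's inequality IS satisfied.
A prefix code with these lengths CAN exist.

Kraft sum = 0.23046875. Satisfied.


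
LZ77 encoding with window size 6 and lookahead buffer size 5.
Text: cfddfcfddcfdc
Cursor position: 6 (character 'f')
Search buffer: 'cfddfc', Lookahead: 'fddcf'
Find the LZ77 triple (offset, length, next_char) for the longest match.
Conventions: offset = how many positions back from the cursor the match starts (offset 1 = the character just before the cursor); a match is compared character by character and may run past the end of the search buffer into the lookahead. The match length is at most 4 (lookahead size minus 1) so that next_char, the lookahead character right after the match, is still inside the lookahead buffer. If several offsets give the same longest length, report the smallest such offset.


Try each offset into the search buffer:
  offset=1 (pos 5, char 'c'): match length 0
  offset=2 (pos 4, char 'f'): match length 1
  offset=3 (pos 3, char 'd'): match length 0
  offset=4 (pos 2, char 'd'): match length 0
  offset=5 (pos 1, char 'f'): match length 3
  offset=6 (pos 0, char 'c'): match length 0
Longest match has length 3 at offset 5.
next_char = character at position 6 + 3 = 9 -> 'c'

Best match: offset=5, length=3 (matching 'fdd' starting at position 1)
LZ77 triple: (5, 3, 'c')


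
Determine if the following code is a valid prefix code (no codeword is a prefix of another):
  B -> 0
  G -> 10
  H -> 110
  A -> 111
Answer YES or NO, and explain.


Checking each pair (does one codeword prefix another?):
  B='0' vs G='10': no prefix
  B='0' vs H='110': no prefix
  B='0' vs A='111': no prefix
  G='10' vs B='0': no prefix
  G='10' vs H='110': no prefix
  G='10' vs A='111': no prefix
  H='110' vs B='0': no prefix
  H='110' vs G='10': no prefix
  H='110' vs A='111': no prefix
  A='111' vs B='0': no prefix
  A='111' vs G='10': no prefix
  A='111' vs H='110': no prefix
No violation found over all pairs.

YES -- this is a valid prefix code. No codeword is a prefix of any other codeword.


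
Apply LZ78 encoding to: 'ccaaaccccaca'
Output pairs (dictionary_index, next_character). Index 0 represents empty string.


LZ78 encoding steps:
Dictionary: {0: ''}
Step 1: w='' (idx 0), next='c' -> output (0, 'c'), add 'c' as idx 1
Step 2: w='c' (idx 1), next='a' -> output (1, 'a'), add 'ca' as idx 2
Step 3: w='' (idx 0), next='a' -> output (0, 'a'), add 'a' as idx 3
Step 4: w='a' (idx 3), next='c' -> output (3, 'c'), add 'ac' as idx 4
Step 5: w='c' (idx 1), next='c' -> output (1, 'c'), add 'cc' as idx 5
Step 6: w='ca' (idx 2), next='c' -> output (2, 'c'), add 'cac' as idx 6
Step 7: w='a' (idx 3), end of input -> output (3, '')


Encoded: [(0, 'c'), (1, 'a'), (0, 'a'), (3, 'c'), (1, 'c'), (2, 'c'), (3, '')]


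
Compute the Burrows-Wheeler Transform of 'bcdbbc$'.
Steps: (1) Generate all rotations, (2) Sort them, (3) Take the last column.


Rotations (sorted):
  0: $bcdbbc -> last char: c
  1: bbc$bcd -> last char: d
  2: bc$bcdb -> last char: b
  3: bcdbbc$ -> last char: $
  4: c$bcdbb -> last char: b
  5: cdbbc$b -> last char: b
  6: dbbc$bc -> last char: c


BWT = cdb$bbc


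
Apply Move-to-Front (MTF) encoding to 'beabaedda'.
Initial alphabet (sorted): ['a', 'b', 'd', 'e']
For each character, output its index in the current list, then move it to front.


MTF encoding:
'b': index 1 in ['a', 'b', 'd', 'e'] -> ['b', 'a', 'd', 'e']
'e': index 3 in ['b', 'a', 'd', 'e'] -> ['e', 'b', 'a', 'd']
'a': index 2 in ['e', 'b', 'a', 'd'] -> ['a', 'e', 'b', 'd']
'b': index 2 in ['a', 'e', 'b', 'd'] -> ['b', 'a', 'e', 'd']
'a': index 1 in ['b', 'a', 'e', 'd'] -> ['a', 'b', 'e', 'd']
'e': index 2 in ['a', 'b', 'e', 'd'] -> ['e', 'a', 'b', 'd']
'd': index 3 in ['e', 'a', 'b', 'd'] -> ['d', 'e', 'a', 'b']
'd': index 0 in ['d', 'e', 'a', 'b'] -> ['d', 'e', 'a', 'b']
'a': index 2 in ['d', 'e', 'a', 'b'] -> ['a', 'd', 'e', 'b']


Output: [1, 3, 2, 2, 1, 2, 3, 0, 2]


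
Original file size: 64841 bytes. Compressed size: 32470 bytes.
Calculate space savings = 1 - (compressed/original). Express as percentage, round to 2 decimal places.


ratio = compressed/original = 32470/64841 = 0.500763
savings = 1 - ratio = 1 - 0.500763 = 0.499237
as a percentage: 0.499237 * 100 = 49.92%

Space savings = 1 - 32470/64841 = 49.92%


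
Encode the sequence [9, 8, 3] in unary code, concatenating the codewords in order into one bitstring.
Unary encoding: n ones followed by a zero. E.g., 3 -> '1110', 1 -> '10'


Encode each number as n ones followed by a terminating 0:
  9 -> 1111111110 (10 bits)
  8 -> 111111110 (9 bits)
  3 -> 1110 (4 bits)
Total length = 10 + 9 + 4 = 23 bits.

Unary([9, 8, 3]) = 11111111101111111101110 (23 bits)


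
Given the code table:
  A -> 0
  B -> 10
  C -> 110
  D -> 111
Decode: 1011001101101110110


Decoding:
10 -> B
110 -> C
0 -> A
110 -> C
110 -> C
111 -> D
0 -> A
110 -> C


Result: BCACCDAC


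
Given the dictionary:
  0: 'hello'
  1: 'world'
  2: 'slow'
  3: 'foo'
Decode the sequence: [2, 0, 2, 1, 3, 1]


Look up each index in the dictionary:
  2 -> 'slow'
  0 -> 'hello'
  2 -> 'slow'
  1 -> 'world'
  3 -> 'foo'
  1 -> 'world'

Decoded: "slow hello slow world foo world"


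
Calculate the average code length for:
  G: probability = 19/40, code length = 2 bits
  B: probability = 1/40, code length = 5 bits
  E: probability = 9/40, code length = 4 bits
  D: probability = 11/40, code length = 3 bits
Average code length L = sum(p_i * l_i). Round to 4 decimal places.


Weighted contributions p_i * l_i:
  G: (19/40) * 2 = 38/40
  B: (1/40) * 5 = 5/40
  E: (9/40) * 4 = 36/40
  D: (11/40) * 3 = 33/40
Sum = (38 + 5 + 36 + 33)/40 = 112/40

L = 112/40 = 2.8000 bits/symbol


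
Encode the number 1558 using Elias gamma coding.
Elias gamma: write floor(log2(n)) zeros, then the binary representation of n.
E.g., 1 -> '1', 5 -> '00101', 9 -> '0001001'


num_bits = floor(log2(1558)) + 1 = 11
leading_zeros = num_bits - 1 = 10
binary(1558) = 11000010110

Elias gamma(1558) = '0000000000' + '11000010110' = 000000000011000010110 (21 bits)


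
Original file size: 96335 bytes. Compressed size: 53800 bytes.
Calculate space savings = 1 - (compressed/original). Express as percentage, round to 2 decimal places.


ratio = compressed/original = 53800/96335 = 0.558468
savings = 1 - ratio = 1 - 0.558468 = 0.441532
as a percentage: 0.441532 * 100 = 44.15%

Space savings = 1 - 53800/96335 = 44.15%


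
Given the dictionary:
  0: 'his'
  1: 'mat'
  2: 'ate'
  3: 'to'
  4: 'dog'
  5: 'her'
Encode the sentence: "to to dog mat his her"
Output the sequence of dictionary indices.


Look up each word in the dictionary:
  'to' -> 3
  'to' -> 3
  'dog' -> 4
  'mat' -> 1
  'his' -> 0
  'her' -> 5

Encoded: [3, 3, 4, 1, 0, 5]


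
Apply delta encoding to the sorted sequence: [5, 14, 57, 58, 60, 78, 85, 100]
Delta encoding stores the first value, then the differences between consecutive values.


First value: 5
Deltas:
  14 - 5 = 9
  57 - 14 = 43
  58 - 57 = 1
  60 - 58 = 2
  78 - 60 = 18
  85 - 78 = 7
  100 - 85 = 15


Delta encoded: [5, 9, 43, 1, 2, 18, 7, 15]


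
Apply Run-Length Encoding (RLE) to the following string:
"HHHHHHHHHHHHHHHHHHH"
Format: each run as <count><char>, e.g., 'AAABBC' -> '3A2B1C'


Scanning runs left to right:
  i=0: run of 'H' x 19 -> '19H'

RLE = 19H


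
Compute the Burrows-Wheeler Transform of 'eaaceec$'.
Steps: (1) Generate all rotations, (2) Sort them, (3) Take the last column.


Rotations (sorted):
  0: $eaaceec -> last char: c
  1: aaceec$e -> last char: e
  2: aceec$ea -> last char: a
  3: c$eaacee -> last char: e
  4: ceec$eaa -> last char: a
  5: eaaceec$ -> last char: $
  6: ec$eaace -> last char: e
  7: eec$eaac -> last char: c


BWT = ceaea$ec


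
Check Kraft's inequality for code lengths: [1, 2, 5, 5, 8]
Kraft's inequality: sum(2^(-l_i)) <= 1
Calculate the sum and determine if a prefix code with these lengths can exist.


Sum = 2^(-1) + 2^(-2) + 2^(-5) + 2^(-5) + 2^(-8)
    = 0.5 + 0.25 + 0.03125 + 0.03125 + 0.00390625
    = 209/256 = 0.81640625
Since 0.81640625 <= 1, Kraft's inequality IS satisfied.
A prefix code with these lengths CAN exist.

Kraft sum = 0.81640625. Satisfied.


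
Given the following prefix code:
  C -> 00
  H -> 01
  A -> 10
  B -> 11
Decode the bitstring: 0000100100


Decoding step by step:
Bits 00 -> C
Bits 00 -> C
Bits 10 -> A
Bits 01 -> H
Bits 00 -> C


Decoded message: CCAHC


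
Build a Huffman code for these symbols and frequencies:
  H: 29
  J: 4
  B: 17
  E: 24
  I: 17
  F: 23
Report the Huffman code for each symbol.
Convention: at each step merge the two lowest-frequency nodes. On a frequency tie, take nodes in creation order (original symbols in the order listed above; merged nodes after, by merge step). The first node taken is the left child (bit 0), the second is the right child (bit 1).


Huffman tree construction:
Step 1: Merge J(4) + B(17) = 21
Step 2: Merge I(17) + (J+B)(21) = 38
Step 3: Merge F(23) + E(24) = 47
Step 4: Merge H(29) + (I+(J+B))(38) = 67
Step 5: Merge (F+E)(47) + (H+(I+(J+B)))(67) = 114
Read each symbol's code off the tree from the root (left child = 0, right child = 1).

Codes:
  H: 10 (length 2)
  J: 1110 (length 4)
  B: 1111 (length 4)
  E: 01 (length 2)
  I: 110 (length 3)
  F: 00 (length 2)
Average code length: 287/114 = 2.5175 bits/symbol


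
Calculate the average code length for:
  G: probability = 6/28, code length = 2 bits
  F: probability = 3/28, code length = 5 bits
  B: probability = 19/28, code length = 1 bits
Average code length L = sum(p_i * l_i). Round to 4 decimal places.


Weighted contributions p_i * l_i:
  G: (6/28) * 2 = 12/28
  F: (3/28) * 5 = 15/28
  B: (19/28) * 1 = 19/28
Sum = (12 + 15 + 19)/28 = 46/28

L = 46/28 = 1.6429 bits/symbol


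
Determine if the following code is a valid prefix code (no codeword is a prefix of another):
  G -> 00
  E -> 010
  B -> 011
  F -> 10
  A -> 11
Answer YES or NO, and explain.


Checking each pair (does one codeword prefix another?):
  G='00' vs E='010': no prefix
  G='00' vs B='011': no prefix
  G='00' vs F='10': no prefix
  G='00' vs A='11': no prefix
  E='010' vs G='00': no prefix
  E='010' vs B='011': no prefix
  E='010' vs F='10': no prefix
  E='010' vs A='11': no prefix
  B='011' vs G='00': no prefix
  B='011' vs E='010': no prefix
  B='011' vs F='10': no prefix
  B='011' vs A='11': no prefix
  F='10' vs G='00': no prefix
  F='10' vs E='010': no prefix
  F='10' vs B='011': no prefix
  F='10' vs A='11': no prefix
  A='11' vs G='00': no prefix
  A='11' vs E='010': no prefix
  A='11' vs B='011': no prefix
  A='11' vs F='10': no prefix
No violation found over all pairs.

YES -- this is a valid prefix code. No codeword is a prefix of any other codeword.


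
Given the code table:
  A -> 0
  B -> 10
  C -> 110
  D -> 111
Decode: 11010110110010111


Decoding:
110 -> C
10 -> B
110 -> C
110 -> C
0 -> A
10 -> B
111 -> D


Result: CBCCABD


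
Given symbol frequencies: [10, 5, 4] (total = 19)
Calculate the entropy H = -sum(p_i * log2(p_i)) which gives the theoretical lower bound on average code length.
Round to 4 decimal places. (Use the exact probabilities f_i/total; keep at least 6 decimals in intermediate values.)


Per-symbol terms -p_i * log2(p_i) with p_i = f_i/19:
  p = 10/19 = 0.526316: log2(p) = -0.925999, -p*log2(p) = 0.487368
  p = 5/19 = 0.263158: log2(p) = -1.925999, -p*log2(p) = 0.506842
  p = 4/19 = 0.210526: log2(p) = -2.247928, -p*log2(p) = 0.473248
H = 0.487368 + 0.506842 + 0.473248 = 1.467458

H = 1.4675 bits/symbol


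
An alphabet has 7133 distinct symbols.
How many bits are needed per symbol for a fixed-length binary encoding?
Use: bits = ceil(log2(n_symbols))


log2(7133) = 12.8003
Bracket: 2^12 = 4096 < 7133 <= 2^13 = 8192
So ceil(log2(7133)) = 13

bits = ceil(log2(7133)) = ceil(12.8003) = 13 bits


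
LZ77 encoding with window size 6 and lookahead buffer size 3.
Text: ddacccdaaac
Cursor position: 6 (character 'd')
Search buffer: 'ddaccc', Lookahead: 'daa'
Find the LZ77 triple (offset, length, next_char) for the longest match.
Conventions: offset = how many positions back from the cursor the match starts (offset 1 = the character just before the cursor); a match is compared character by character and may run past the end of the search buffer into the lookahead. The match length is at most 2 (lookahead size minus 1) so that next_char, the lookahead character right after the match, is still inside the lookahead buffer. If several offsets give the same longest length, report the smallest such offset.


Try each offset into the search buffer:
  offset=1 (pos 5, char 'c'): match length 0
  offset=2 (pos 4, char 'c'): match length 0
  offset=3 (pos 3, char 'c'): match length 0
  offset=4 (pos 2, char 'a'): match length 0
  offset=5 (pos 1, char 'd'): match length 2
  offset=6 (pos 0, char 'd'): match length 1
Longest match has length 2 at offset 5.
next_char = character at position 6 + 2 = 8 -> 'a'

Best match: offset=5, length=2 (matching 'da' starting at position 1)
LZ77 triple: (5, 2, 'a')


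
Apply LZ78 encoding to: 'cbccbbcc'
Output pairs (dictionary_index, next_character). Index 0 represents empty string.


LZ78 encoding steps:
Dictionary: {0: ''}
Step 1: w='' (idx 0), next='c' -> output (0, 'c'), add 'c' as idx 1
Step 2: w='' (idx 0), next='b' -> output (0, 'b'), add 'b' as idx 2
Step 3: w='c' (idx 1), next='c' -> output (1, 'c'), add 'cc' as idx 3
Step 4: w='b' (idx 2), next='b' -> output (2, 'b'), add 'bb' as idx 4
Step 5: w='cc' (idx 3), end of input -> output (3, '')


Encoded: [(0, 'c'), (0, 'b'), (1, 'c'), (2, 'b'), (3, '')]


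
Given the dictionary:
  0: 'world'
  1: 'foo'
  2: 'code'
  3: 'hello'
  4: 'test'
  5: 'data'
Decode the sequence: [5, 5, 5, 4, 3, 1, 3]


Look up each index in the dictionary:
  5 -> 'data'
  5 -> 'data'
  5 -> 'data'
  4 -> 'test'
  3 -> 'hello'
  1 -> 'foo'
  3 -> 'hello'

Decoded: "data data data test hello foo hello"


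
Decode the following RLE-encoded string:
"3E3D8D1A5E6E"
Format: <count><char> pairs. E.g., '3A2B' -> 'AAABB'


Expanding each <count><char> pair:
  3E -> 'EEE'
  3D -> 'DDD'
  8D -> 'DDDDDDDD'
  1A -> 'A'
  5E -> 'EEEEE'
  6E -> 'EEEEEE'

Decoded = EEEDDDDDDDDDDDAEEEEEEEEEEE


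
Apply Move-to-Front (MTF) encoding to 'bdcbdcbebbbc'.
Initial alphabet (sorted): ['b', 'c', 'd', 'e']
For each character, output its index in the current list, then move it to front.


MTF encoding:
'b': index 0 in ['b', 'c', 'd', 'e'] -> ['b', 'c', 'd', 'e']
'd': index 2 in ['b', 'c', 'd', 'e'] -> ['d', 'b', 'c', 'e']
'c': index 2 in ['d', 'b', 'c', 'e'] -> ['c', 'd', 'b', 'e']
'b': index 2 in ['c', 'd', 'b', 'e'] -> ['b', 'c', 'd', 'e']
'd': index 2 in ['b', 'c', 'd', 'e'] -> ['d', 'b', 'c', 'e']
'c': index 2 in ['d', 'b', 'c', 'e'] -> ['c', 'd', 'b', 'e']
'b': index 2 in ['c', 'd', 'b', 'e'] -> ['b', 'c', 'd', 'e']
'e': index 3 in ['b', 'c', 'd', 'e'] -> ['e', 'b', 'c', 'd']
'b': index 1 in ['e', 'b', 'c', 'd'] -> ['b', 'e', 'c', 'd']
'b': index 0 in ['b', 'e', 'c', 'd'] -> ['b', 'e', 'c', 'd']
'b': index 0 in ['b', 'e', 'c', 'd'] -> ['b', 'e', 'c', 'd']
'c': index 2 in ['b', 'e', 'c', 'd'] -> ['c', 'b', 'e', 'd']


Output: [0, 2, 2, 2, 2, 2, 2, 3, 1, 0, 0, 2]


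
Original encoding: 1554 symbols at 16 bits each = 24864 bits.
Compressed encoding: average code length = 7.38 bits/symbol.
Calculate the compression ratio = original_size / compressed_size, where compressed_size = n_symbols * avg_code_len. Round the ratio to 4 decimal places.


original_size = n_symbols * orig_bits = 1554 * 16 = 24864 bits
compressed_size = n_symbols * avg_code_len = 1554 * 7.38 = 11468.52 bits
ratio = original_size / compressed_size = 24864 / 11468.52 = 2.168

Compression ratio = 2.168


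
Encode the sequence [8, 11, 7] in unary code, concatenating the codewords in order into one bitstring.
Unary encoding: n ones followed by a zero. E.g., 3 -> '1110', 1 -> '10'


Encode each number as n ones followed by a terminating 0:
  8 -> 111111110 (9 bits)
  11 -> 111111111110 (12 bits)
  7 -> 11111110 (8 bits)
Total length = 9 + 12 + 8 = 29 bits.

Unary([8, 11, 7]) = 11111111011111111111011111110 (29 bits)


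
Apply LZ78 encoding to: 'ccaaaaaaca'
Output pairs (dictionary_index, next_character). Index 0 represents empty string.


LZ78 encoding steps:
Dictionary: {0: ''}
Step 1: w='' (idx 0), next='c' -> output (0, 'c'), add 'c' as idx 1
Step 2: w='c' (idx 1), next='a' -> output (1, 'a'), add 'ca' as idx 2
Step 3: w='' (idx 0), next='a' -> output (0, 'a'), add 'a' as idx 3
Step 4: w='a' (idx 3), next='a' -> output (3, 'a'), add 'aa' as idx 4
Step 5: w='aa' (idx 4), next='c' -> output (4, 'c'), add 'aac' as idx 5
Step 6: w='a' (idx 3), end of input -> output (3, '')


Encoded: [(0, 'c'), (1, 'a'), (0, 'a'), (3, 'a'), (4, 'c'), (3, '')]


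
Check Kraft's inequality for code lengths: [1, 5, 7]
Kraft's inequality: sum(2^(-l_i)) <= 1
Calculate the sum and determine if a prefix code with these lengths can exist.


Sum = 2^(-1) + 2^(-5) + 2^(-7)
    = 0.5 + 0.03125 + 0.0078125
    = 69/128 = 0.5390625
Since 0.5390625 <= 1, Kraft's inequality IS satisfied.
A prefix code with these lengths CAN exist.

Kraft sum = 0.5390625. Satisfied.


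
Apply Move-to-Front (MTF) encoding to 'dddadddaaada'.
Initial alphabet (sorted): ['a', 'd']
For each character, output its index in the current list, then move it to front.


MTF encoding:
'd': index 1 in ['a', 'd'] -> ['d', 'a']
'd': index 0 in ['d', 'a'] -> ['d', 'a']
'd': index 0 in ['d', 'a'] -> ['d', 'a']
'a': index 1 in ['d', 'a'] -> ['a', 'd']
'd': index 1 in ['a', 'd'] -> ['d', 'a']
'd': index 0 in ['d', 'a'] -> ['d', 'a']
'd': index 0 in ['d', 'a'] -> ['d', 'a']
'a': index 1 in ['d', 'a'] -> ['a', 'd']
'a': index 0 in ['a', 'd'] -> ['a', 'd']
'a': index 0 in ['a', 'd'] -> ['a', 'd']
'd': index 1 in ['a', 'd'] -> ['d', 'a']
'a': index 1 in ['d', 'a'] -> ['a', 'd']


Output: [1, 0, 0, 1, 1, 0, 0, 1, 0, 0, 1, 1]


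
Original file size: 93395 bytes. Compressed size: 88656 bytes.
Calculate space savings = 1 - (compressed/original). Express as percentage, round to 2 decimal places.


ratio = compressed/original = 88656/93395 = 0.949259
savings = 1 - ratio = 1 - 0.949259 = 0.050741
as a percentage: 0.050741 * 100 = 5.07%

Space savings = 1 - 88656/93395 = 5.07%


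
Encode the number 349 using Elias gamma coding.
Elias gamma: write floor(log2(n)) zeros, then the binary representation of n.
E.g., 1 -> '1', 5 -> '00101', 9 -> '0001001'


num_bits = floor(log2(349)) + 1 = 9
leading_zeros = num_bits - 1 = 8
binary(349) = 101011101

Elias gamma(349) = '00000000' + '101011101' = 00000000101011101 (17 bits)


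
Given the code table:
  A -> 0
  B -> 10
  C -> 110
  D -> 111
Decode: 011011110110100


Decoding:
0 -> A
110 -> C
111 -> D
10 -> B
110 -> C
10 -> B
0 -> A


Result: ACDBCBA


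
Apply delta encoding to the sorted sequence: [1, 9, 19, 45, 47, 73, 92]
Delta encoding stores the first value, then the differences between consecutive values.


First value: 1
Deltas:
  9 - 1 = 8
  19 - 9 = 10
  45 - 19 = 26
  47 - 45 = 2
  73 - 47 = 26
  92 - 73 = 19


Delta encoded: [1, 8, 10, 26, 2, 26, 19]


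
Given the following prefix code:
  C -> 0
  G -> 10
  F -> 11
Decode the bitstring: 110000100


Decoding step by step:
Bits 11 -> F
Bits 0 -> C
Bits 0 -> C
Bits 0 -> C
Bits 0 -> C
Bits 10 -> G
Bits 0 -> C


Decoded message: FCCCCGC


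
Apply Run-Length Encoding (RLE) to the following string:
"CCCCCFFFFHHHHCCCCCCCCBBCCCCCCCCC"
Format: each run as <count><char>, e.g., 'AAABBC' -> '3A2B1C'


Scanning runs left to right:
  i=0: run of 'C' x 5 -> '5C'
  i=5: run of 'F' x 4 -> '4F'
  i=9: run of 'H' x 4 -> '4H'
  i=13: run of 'C' x 8 -> '8C'
  i=21: run of 'B' x 2 -> '2B'
  i=23: run of 'C' x 9 -> '9C'

RLE = 5C4F4H8C2B9C


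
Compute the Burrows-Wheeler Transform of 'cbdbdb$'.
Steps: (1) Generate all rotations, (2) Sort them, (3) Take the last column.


Rotations (sorted):
  0: $cbdbdb -> last char: b
  1: b$cbdbd -> last char: d
  2: bdb$cbd -> last char: d
  3: bdbdb$c -> last char: c
  4: cbdbdb$ -> last char: $
  5: db$cbdb -> last char: b
  6: dbdb$cb -> last char: b


BWT = bddc$bb


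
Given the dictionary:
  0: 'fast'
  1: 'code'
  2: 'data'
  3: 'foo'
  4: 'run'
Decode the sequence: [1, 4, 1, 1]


Look up each index in the dictionary:
  1 -> 'code'
  4 -> 'run'
  1 -> 'code'
  1 -> 'code'

Decoded: "code run code code"


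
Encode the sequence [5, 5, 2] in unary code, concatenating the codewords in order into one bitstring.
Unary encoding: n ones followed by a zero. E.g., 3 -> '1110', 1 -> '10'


Encode each number as n ones followed by a terminating 0:
  5 -> 111110 (6 bits)
  5 -> 111110 (6 bits)
  2 -> 110 (3 bits)
Total length = 6 + 6 + 3 = 15 bits.

Unary([5, 5, 2]) = 111110111110110 (15 bits)


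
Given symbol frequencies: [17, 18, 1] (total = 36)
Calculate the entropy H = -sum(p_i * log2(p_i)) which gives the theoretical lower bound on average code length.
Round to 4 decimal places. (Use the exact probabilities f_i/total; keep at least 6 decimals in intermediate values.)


Per-symbol terms -p_i * log2(p_i) with p_i = f_i/36:
  p = 17/36 = 0.472222: log2(p) = -1.082462, -p*log2(p) = 0.511163
  p = 18/36 = 0.500000: log2(p) = -1.000000, -p*log2(p) = 0.500000
  p = 1/36 = 0.027778: log2(p) = -5.169925, -p*log2(p) = 0.143609
H = 0.511163 + 0.500000 + 0.143609 = 1.154772

H = 1.1548 bits/symbol


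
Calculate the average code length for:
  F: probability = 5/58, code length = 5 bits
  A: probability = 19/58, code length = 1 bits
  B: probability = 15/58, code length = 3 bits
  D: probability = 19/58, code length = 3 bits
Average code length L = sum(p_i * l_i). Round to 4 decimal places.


Weighted contributions p_i * l_i:
  F: (5/58) * 5 = 25/58
  A: (19/58) * 1 = 19/58
  B: (15/58) * 3 = 45/58
  D: (19/58) * 3 = 57/58
Sum = (25 + 19 + 45 + 57)/58 = 146/58

L = 146/58 = 2.5172 bits/symbol


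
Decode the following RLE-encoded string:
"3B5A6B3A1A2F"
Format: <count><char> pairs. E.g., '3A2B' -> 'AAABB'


Expanding each <count><char> pair:
  3B -> 'BBB'
  5A -> 'AAAAA'
  6B -> 'BBBBBB'
  3A -> 'AAA'
  1A -> 'A'
  2F -> 'FF'

Decoded = BBBAAAAABBBBBBAAAAFF


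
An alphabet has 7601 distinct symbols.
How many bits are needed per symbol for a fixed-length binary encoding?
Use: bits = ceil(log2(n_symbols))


log2(7601) = 12.892
Bracket: 2^12 = 4096 < 7601 <= 2^13 = 8192
So ceil(log2(7601)) = 13

bits = ceil(log2(7601)) = ceil(12.892) = 13 bits


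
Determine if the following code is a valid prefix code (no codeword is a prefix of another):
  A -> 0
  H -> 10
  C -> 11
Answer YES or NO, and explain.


Checking each pair (does one codeword prefix another?):
  A='0' vs H='10': no prefix
  A='0' vs C='11': no prefix
  H='10' vs A='0': no prefix
  H='10' vs C='11': no prefix
  C='11' vs A='0': no prefix
  C='11' vs H='10': no prefix
No violation found over all pairs.

YES -- this is a valid prefix code. No codeword is a prefix of any other codeword.


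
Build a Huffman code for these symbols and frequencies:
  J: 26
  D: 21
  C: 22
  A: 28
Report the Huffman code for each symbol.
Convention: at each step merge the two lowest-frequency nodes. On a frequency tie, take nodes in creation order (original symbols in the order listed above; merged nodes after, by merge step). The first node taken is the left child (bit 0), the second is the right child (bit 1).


Huffman tree construction:
Step 1: Merge D(21) + C(22) = 43
Step 2: Merge J(26) + A(28) = 54
Step 3: Merge (D+C)(43) + (J+A)(54) = 97
Read each symbol's code off the tree from the root (left child = 0, right child = 1).

Codes:
  J: 10 (length 2)
  D: 00 (length 2)
  C: 01 (length 2)
  A: 11 (length 2)
Average code length: 194/97 = 2.0000 bits/symbol


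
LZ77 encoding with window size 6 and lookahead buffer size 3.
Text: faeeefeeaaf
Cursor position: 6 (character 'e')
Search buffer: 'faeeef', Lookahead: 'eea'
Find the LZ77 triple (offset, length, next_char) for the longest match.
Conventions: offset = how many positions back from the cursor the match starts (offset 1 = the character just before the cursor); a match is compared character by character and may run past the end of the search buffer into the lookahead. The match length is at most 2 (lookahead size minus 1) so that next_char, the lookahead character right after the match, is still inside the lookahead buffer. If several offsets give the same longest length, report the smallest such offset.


Try each offset into the search buffer:
  offset=1 (pos 5, char 'f'): match length 0
  offset=2 (pos 4, char 'e'): match length 1
  offset=3 (pos 3, char 'e'): match length 2
  offset=4 (pos 2, char 'e'): match length 2
  offset=5 (pos 1, char 'a'): match length 0
  offset=6 (pos 0, char 'f'): match length 0
Longest match has length 2, found at offsets 3, 4; take the smallest, offset 3.
next_char = character at position 6 + 2 = 8 -> 'a'

Best match: offset=3, length=2 (matching 'ee' starting at position 3)
LZ77 triple: (3, 2, 'a')


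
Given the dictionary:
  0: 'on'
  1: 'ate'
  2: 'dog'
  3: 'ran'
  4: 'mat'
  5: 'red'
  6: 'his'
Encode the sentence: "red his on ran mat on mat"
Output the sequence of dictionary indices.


Look up each word in the dictionary:
  'red' -> 5
  'his' -> 6
  'on' -> 0
  'ran' -> 3
  'mat' -> 4
  'on' -> 0
  'mat' -> 4

Encoded: [5, 6, 0, 3, 4, 0, 4]


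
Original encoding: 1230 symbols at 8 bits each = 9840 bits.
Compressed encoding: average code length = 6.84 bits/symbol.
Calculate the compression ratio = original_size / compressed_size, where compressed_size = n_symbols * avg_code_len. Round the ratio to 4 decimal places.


original_size = n_symbols * orig_bits = 1230 * 8 = 9840 bits
compressed_size = n_symbols * avg_code_len = 1230 * 6.84 = 8413.2 bits
ratio = original_size / compressed_size = 9840 / 8413.2 = 1.1696

Compression ratio = 1.1696


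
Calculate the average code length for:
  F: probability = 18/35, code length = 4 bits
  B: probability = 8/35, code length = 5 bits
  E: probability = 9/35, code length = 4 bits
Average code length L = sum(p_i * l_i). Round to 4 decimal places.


Weighted contributions p_i * l_i:
  F: (18/35) * 4 = 72/35
  B: (8/35) * 5 = 40/35
  E: (9/35) * 4 = 36/35
Sum = (72 + 40 + 36)/35 = 148/35

L = 148/35 = 4.2286 bits/symbol


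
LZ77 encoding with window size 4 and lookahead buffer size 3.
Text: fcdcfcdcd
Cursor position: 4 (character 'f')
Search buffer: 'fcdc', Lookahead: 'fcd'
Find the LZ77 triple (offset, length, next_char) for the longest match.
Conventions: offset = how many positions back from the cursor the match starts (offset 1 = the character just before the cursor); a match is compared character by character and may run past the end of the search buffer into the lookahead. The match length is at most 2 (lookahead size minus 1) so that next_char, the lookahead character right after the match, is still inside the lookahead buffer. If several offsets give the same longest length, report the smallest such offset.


Try each offset into the search buffer:
  offset=1 (pos 3, char 'c'): match length 0
  offset=2 (pos 2, char 'd'): match length 0
  offset=3 (pos 1, char 'c'): match length 0
  offset=4 (pos 0, char 'f'): match length 2
Longest match has length 2 at offset 4.
next_char = character at position 4 + 2 = 6 -> 'd'

Best match: offset=4, length=2 (matching 'fc' starting at position 0)
LZ77 triple: (4, 2, 'd')


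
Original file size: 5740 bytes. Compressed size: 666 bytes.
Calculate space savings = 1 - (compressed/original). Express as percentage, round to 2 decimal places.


ratio = compressed/original = 666/5740 = 0.116028
savings = 1 - ratio = 1 - 0.116028 = 0.883972
as a percentage: 0.883972 * 100 = 88.4%

Space savings = 1 - 666/5740 = 88.4%


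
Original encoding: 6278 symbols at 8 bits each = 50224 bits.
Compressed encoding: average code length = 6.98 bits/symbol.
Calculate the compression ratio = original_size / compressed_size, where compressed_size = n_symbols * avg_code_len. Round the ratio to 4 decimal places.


original_size = n_symbols * orig_bits = 6278 * 8 = 50224 bits
compressed_size = n_symbols * avg_code_len = 6278 * 6.98 = 43820.44 bits
ratio = original_size / compressed_size = 50224 / 43820.44 = 1.1461

Compression ratio = 1.1461


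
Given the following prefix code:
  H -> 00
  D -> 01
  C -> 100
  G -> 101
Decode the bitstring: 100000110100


Decoding step by step:
Bits 100 -> C
Bits 00 -> H
Bits 01 -> D
Bits 101 -> G
Bits 00 -> H


Decoded message: CHDGH


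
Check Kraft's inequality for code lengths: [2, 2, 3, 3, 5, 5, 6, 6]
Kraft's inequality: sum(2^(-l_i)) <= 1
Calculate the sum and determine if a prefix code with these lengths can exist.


Sum = 2^(-2) + 2^(-2) + 2^(-3) + 2^(-3) + 2^(-5) + 2^(-5) + 2^(-6) + 2^(-6)
    = 0.25 + 0.25 + 0.125 + 0.125 + 0.03125 + 0.03125 + 0.015625 + 0.015625
    = 54/64 = 0.84375
Since 0.84375 <= 1, Kraft's inequality IS satisfied.
A prefix code with these lengths CAN exist.

Kraft sum = 0.84375. Satisfied.


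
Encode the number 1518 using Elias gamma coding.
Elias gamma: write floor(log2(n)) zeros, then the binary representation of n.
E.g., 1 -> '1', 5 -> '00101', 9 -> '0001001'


num_bits = floor(log2(1518)) + 1 = 11
leading_zeros = num_bits - 1 = 10
binary(1518) = 10111101110

Elias gamma(1518) = '0000000000' + '10111101110' = 000000000010111101110 (21 bits)


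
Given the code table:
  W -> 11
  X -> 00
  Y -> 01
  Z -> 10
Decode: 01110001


Decoding:
01 -> Y
11 -> W
00 -> X
01 -> Y


Result: YWXY


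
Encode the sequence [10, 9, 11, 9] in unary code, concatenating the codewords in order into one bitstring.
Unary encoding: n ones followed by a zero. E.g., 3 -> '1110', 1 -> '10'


Encode each number as n ones followed by a terminating 0:
  10 -> 11111111110 (11 bits)
  9 -> 1111111110 (10 bits)
  11 -> 111111111110 (12 bits)
  9 -> 1111111110 (10 bits)
Total length = 11 + 10 + 12 + 10 = 43 bits.

Unary([10, 9, 11, 9]) = 1111111111011111111101111111111101111111110 (43 bits)


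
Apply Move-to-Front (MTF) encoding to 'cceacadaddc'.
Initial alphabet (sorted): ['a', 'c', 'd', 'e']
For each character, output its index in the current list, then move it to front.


MTF encoding:
'c': index 1 in ['a', 'c', 'd', 'e'] -> ['c', 'a', 'd', 'e']
'c': index 0 in ['c', 'a', 'd', 'e'] -> ['c', 'a', 'd', 'e']
'e': index 3 in ['c', 'a', 'd', 'e'] -> ['e', 'c', 'a', 'd']
'a': index 2 in ['e', 'c', 'a', 'd'] -> ['a', 'e', 'c', 'd']
'c': index 2 in ['a', 'e', 'c', 'd'] -> ['c', 'a', 'e', 'd']
'a': index 1 in ['c', 'a', 'e', 'd'] -> ['a', 'c', 'e', 'd']
'd': index 3 in ['a', 'c', 'e', 'd'] -> ['d', 'a', 'c', 'e']
'a': index 1 in ['d', 'a', 'c', 'e'] -> ['a', 'd', 'c', 'e']
'd': index 1 in ['a', 'd', 'c', 'e'] -> ['d', 'a', 'c', 'e']
'd': index 0 in ['d', 'a', 'c', 'e'] -> ['d', 'a', 'c', 'e']
'c': index 2 in ['d', 'a', 'c', 'e'] -> ['c', 'd', 'a', 'e']


Output: [1, 0, 3, 2, 2, 1, 3, 1, 1, 0, 2]


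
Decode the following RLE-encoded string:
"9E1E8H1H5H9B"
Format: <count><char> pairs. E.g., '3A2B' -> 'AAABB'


Expanding each <count><char> pair:
  9E -> 'EEEEEEEEE'
  1E -> 'E'
  8H -> 'HHHHHHHH'
  1H -> 'H'
  5H -> 'HHHHH'
  9B -> 'BBBBBBBBB'

Decoded = EEEEEEEEEEHHHHHHHHHHHHHHBBBBBBBBB


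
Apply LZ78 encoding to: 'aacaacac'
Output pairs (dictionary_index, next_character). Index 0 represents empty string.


LZ78 encoding steps:
Dictionary: {0: ''}
Step 1: w='' (idx 0), next='a' -> output (0, 'a'), add 'a' as idx 1
Step 2: w='a' (idx 1), next='c' -> output (1, 'c'), add 'ac' as idx 2
Step 3: w='a' (idx 1), next='a' -> output (1, 'a'), add 'aa' as idx 3
Step 4: w='' (idx 0), next='c' -> output (0, 'c'), add 'c' as idx 4
Step 5: w='ac' (idx 2), end of input -> output (2, '')


Encoded: [(0, 'a'), (1, 'c'), (1, 'a'), (0, 'c'), (2, '')]


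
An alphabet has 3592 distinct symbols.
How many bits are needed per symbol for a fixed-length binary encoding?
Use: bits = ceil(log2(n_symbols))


log2(3592) = 11.8106
Bracket: 2^11 = 2048 < 3592 <= 2^12 = 4096
So ceil(log2(3592)) = 12

bits = ceil(log2(3592)) = ceil(11.8106) = 12 bits


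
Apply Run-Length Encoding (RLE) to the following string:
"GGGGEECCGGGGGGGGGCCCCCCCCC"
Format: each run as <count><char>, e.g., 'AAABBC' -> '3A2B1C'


Scanning runs left to right:
  i=0: run of 'G' x 4 -> '4G'
  i=4: run of 'E' x 2 -> '2E'
  i=6: run of 'C' x 2 -> '2C'
  i=8: run of 'G' x 9 -> '9G'
  i=17: run of 'C' x 9 -> '9C'

RLE = 4G2E2C9G9C


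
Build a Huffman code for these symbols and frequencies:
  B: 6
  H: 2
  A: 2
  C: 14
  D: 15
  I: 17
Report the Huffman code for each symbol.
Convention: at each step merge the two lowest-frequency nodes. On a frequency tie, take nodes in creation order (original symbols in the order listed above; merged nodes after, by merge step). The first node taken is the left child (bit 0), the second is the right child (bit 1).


Huffman tree construction:
Step 1: Merge H(2) + A(2) = 4
Step 2: Merge (H+A)(4) + B(6) = 10
Step 3: Merge ((H+A)+B)(10) + C(14) = 24
Step 4: Merge D(15) + I(17) = 32
Step 5: Merge (((H+A)+B)+C)(24) + (D+I)(32) = 56
Read each symbol's code off the tree from the root (left child = 0, right child = 1).

Codes:
  B: 001 (length 3)
  H: 0000 (length 4)
  A: 0001 (length 4)
  C: 01 (length 2)
  D: 10 (length 2)
  I: 11 (length 2)
Average code length: 126/56 = 2.2500 bits/symbol


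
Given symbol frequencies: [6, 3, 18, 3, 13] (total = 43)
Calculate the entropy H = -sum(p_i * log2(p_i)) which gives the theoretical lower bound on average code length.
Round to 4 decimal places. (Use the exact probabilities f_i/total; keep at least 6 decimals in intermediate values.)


Per-symbol terms -p_i * log2(p_i) with p_i = f_i/43:
  p = 6/43 = 0.139535: log2(p) = -2.841302, -p*log2(p) = 0.396461
  p = 3/43 = 0.069767: log2(p) = -3.841302, -p*log2(p) = 0.267998
  p = 18/43 = 0.418605: log2(p) = -1.256340, -p*log2(p) = 0.525910
  p = 3/43 = 0.069767: log2(p) = -3.841302, -p*log2(p) = 0.267998
  p = 13/43 = 0.302326: log2(p) = -1.725825, -p*log2(p) = 0.521761
H = 0.396461 + 0.267998 + 0.525910 + 0.267998 + 0.521761 = 1.980128

H = 1.9801 bits/symbol


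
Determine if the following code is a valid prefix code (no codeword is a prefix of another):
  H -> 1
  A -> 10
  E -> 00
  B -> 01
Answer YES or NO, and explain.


Checking each pair (does one codeword prefix another?):
  H='1' vs A='10': prefix -- VIOLATION

NO -- this is NOT a valid prefix code. H (1) is a prefix of A (10).


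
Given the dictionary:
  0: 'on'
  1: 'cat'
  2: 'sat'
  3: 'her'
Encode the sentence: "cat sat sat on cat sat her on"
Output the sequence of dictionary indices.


Look up each word in the dictionary:
  'cat' -> 1
  'sat' -> 2
  'sat' -> 2
  'on' -> 0
  'cat' -> 1
  'sat' -> 2
  'her' -> 3
  'on' -> 0

Encoded: [1, 2, 2, 0, 1, 2, 3, 0]


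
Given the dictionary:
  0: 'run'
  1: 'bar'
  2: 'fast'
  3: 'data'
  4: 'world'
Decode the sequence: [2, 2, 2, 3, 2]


Look up each index in the dictionary:
  2 -> 'fast'
  2 -> 'fast'
  2 -> 'fast'
  3 -> 'data'
  2 -> 'fast'

Decoded: "fast fast fast data fast"
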